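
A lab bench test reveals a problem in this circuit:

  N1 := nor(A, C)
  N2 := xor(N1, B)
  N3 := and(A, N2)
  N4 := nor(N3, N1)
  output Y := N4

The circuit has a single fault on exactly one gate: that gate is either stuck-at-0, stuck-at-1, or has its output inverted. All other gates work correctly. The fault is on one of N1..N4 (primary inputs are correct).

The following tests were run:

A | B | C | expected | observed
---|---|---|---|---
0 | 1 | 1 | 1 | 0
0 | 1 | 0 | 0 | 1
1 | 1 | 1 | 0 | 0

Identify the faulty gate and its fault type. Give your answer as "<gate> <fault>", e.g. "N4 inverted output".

Fault-free values for test 1 (A=0, B=1, C=1): N1=0, N2=1, N3=0, N4=1, giving Y=1. Observed 0.
Test 1: faults giving observed 0 are {N1 stuck-at-1, N1 inverted output, N3 stuck-at-1, N3 inverted output, N4 stuck-at-0, N4 inverted output}.
Test 2 (A=0, B=1, C=0): fault-free N1=1, N2=0, N3=0, N4=0 → 0; observed 1. Eliminates N1 stuck-at-1, N3 stuck-at-1, N3 inverted output, N4 stuck-at-0.
Test 3 (A=1, B=1, C=1): fault-free N1=0, N2=1, N3=1, N4=0 → 0; observed 0. Eliminates N4 inverted output.
Only N1 inverted output is consistent with every test.

N1 inverted output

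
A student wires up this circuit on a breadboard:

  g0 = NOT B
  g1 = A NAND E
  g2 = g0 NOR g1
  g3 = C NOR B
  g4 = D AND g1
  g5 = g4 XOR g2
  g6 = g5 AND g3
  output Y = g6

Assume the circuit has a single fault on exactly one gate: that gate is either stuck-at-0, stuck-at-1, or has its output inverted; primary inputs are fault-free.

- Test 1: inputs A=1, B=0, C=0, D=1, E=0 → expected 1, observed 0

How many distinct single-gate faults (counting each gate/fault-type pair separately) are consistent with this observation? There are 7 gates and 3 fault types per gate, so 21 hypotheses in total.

12

Fault-free: g0=1, g1=1, g2=0, g3=1, g4=1, g5=1, g6=1 → 1. Observed 0.
  g0: none of the 3 fault types match ✗
  g1: stuck-at-0, inverted output ✓; others ✗
  g2: stuck-at-1, inverted output ✓; others ✗
  g3: stuck-at-0, inverted output ✓; others ✗
  g4: stuck-at-0, inverted output ✓; others ✗
  g5: stuck-at-0, inverted output ✓; others ✗
  g6: stuck-at-0, inverted output ✓; others ✗
Consistent faults: {g1 stuck-at-0, g1 inverted output, g2 stuck-at-1, g2 inverted output, g3 stuck-at-0, g3 inverted output, g4 stuck-at-0, g4 inverted output, g5 stuck-at-0, g5 inverted output, g6 stuck-at-0, g6 inverted output} — 12 in all.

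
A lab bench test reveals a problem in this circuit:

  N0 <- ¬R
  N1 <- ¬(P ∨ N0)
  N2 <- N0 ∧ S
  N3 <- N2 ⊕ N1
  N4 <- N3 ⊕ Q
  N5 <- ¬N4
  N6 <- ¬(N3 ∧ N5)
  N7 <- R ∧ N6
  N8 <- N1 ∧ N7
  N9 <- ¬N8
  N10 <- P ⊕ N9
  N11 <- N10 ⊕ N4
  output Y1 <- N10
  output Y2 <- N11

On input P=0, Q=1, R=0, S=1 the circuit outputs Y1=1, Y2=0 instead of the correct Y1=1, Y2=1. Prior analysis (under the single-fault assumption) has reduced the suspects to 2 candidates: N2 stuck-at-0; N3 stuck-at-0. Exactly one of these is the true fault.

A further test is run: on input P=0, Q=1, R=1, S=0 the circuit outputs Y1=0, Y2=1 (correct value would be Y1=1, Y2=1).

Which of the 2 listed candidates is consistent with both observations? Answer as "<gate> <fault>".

N3 stuck-at-0

Evaluate each candidate on input P=0, Q=1, R=1, S=0:
  N2 stuck-at-0: N0=0, N1=1, N2=0 [stuck-at-0], N3=1, N4=0, N5=1, N6=0, N7=0, N8=0, N9=1, N10=1, N11=1 → Y1=1, Y2=1 — eliminated
  N3 stuck-at-0: N0=0, N1=1, N2=0, N3=0 [stuck-at-0], N4=1, N5=0, N6=1, N7=1, N8=1, N9=0, N10=0, N11=1 → Y1=0, Y2=1 — matches
Only N3 stuck-at-0 reproduces the observed Y1=0, Y2=1.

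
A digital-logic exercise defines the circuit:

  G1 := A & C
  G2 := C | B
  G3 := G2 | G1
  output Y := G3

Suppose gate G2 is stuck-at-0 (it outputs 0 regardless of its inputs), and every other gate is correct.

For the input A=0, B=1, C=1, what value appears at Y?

Propagate with G2 forced: G1=0, G2=0 [stuck-at-0], G3=0.
So Y = 0. (Without the fault it would be 1.)

0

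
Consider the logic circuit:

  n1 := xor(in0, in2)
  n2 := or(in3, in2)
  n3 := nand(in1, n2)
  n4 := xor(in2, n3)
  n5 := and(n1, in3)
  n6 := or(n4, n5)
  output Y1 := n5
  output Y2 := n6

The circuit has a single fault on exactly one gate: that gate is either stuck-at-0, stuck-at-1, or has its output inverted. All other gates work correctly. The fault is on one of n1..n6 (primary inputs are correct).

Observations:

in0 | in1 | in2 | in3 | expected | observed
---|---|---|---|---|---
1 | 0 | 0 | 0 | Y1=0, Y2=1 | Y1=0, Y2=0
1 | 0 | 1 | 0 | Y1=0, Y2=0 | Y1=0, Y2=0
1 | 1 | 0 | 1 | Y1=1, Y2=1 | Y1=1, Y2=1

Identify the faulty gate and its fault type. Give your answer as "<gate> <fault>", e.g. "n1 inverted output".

Fault-free values for test 1 (in0=1, in1=0, in2=0, in3=0): n1=1, n2=0, n3=1, n4=1, n5=0, n6=1, giving Y1=0, Y2=1. Observed Y1=0, Y2=0.
Test 1: faults giving observed Y1=0, Y2=0 are {n3 stuck-at-0, n3 inverted output, n4 stuck-at-0, n4 inverted output, n6 stuck-at-0, n6 inverted output}.
Test 2 (in0=1, in1=0, in2=1, in3=0): fault-free n1=0, n2=1, n3=1, n4=0, n5=0, n6=0 → Y1=0, Y2=0; observed Y1=0, Y2=0. Eliminates n3 stuck-at-0, n3 inverted output, n4 inverted output, n6 inverted output.
Test 3 (in0=1, in1=1, in2=0, in3=1): fault-free n1=1, n2=1, n3=0, n4=0, n5=1, n6=1 → Y1=1, Y2=1; observed Y1=1, Y2=1. Eliminates n6 stuck-at-0.
Only n4 stuck-at-0 is consistent with every test.

n4 stuck-at-0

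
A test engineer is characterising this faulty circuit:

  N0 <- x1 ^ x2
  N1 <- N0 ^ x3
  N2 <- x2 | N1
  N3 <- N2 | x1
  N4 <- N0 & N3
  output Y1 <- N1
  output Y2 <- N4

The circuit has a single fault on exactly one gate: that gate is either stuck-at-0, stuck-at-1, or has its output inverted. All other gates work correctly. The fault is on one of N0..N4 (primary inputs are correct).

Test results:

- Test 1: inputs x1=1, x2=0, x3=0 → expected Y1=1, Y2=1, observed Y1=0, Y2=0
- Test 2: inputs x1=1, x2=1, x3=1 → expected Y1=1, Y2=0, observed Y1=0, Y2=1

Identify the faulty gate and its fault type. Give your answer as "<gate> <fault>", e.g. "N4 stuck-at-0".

N0 inverted output

Fault-free values for test 1 (x1=1, x2=0, x3=0): N0=1, N1=1, N2=1, N3=1, N4=1, giving Y1=1, Y2=1. Observed Y1=0, Y2=0.
Test 1: faults giving observed Y1=0, Y2=0 are {N0 stuck-at-0, N0 inverted output}.
Test 2 (x1=1, x2=1, x3=1): fault-free N0=0, N1=1, N2=1, N3=1, N4=0 → Y1=1, Y2=0; observed Y1=0, Y2=1. Eliminates N0 stuck-at-0.
Only N0 inverted output is consistent with every test.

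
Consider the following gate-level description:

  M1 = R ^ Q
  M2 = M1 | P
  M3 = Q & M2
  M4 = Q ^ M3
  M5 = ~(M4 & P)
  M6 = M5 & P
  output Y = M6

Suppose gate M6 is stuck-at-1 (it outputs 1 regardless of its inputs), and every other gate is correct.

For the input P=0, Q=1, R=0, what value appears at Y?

1

Propagate with M6 forced: M1=1, M2=1, M3=1, M4=0, M5=1, M6=1 [stuck-at-1].
So Y = 1. (Without the fault it would be 0.)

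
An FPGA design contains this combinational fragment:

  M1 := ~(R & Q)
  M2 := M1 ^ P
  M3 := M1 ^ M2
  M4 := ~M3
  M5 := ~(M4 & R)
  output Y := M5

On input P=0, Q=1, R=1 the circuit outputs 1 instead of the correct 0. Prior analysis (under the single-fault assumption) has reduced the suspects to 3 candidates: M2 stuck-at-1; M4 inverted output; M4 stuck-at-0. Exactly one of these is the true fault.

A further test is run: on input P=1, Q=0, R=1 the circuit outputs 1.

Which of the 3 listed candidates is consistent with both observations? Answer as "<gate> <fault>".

M4 stuck-at-0

Evaluate each candidate on input P=1, Q=0, R=1:
  M2 stuck-at-1: M1=1, M2=1 [stuck-at-1], M3=0, M4=1, M5=0 → 0 — eliminated
  M4 inverted output: M1=1, M2=0, M3=1, M4=1 [inverted output], M5=0 → 0 — eliminated
  M4 stuck-at-0: M1=1, M2=0, M3=1, M4=0 [stuck-at-0], M5=1 → 1 — matches
Only M4 stuck-at-0 reproduces the observed 1.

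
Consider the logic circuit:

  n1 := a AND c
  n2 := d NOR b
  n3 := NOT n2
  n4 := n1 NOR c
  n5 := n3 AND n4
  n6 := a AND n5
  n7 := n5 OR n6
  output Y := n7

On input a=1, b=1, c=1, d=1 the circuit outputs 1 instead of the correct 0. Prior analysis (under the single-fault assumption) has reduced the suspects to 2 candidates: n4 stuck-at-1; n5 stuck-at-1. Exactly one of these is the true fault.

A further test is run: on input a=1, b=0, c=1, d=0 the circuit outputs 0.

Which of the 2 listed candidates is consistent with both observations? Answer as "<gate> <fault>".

Evaluate each candidate on input a=1, b=0, c=1, d=0:
  n4 stuck-at-1: n1=1, n2=1, n3=0, n4=1 [stuck-at-1], n5=0, n6=0, n7=0 → 0 — matches
  n5 stuck-at-1: n1=1, n2=1, n3=0, n4=0, n5=1 [stuck-at-1], n6=1, n7=1 → 1 — eliminated
Only n4 stuck-at-1 reproduces the observed 0.

n4 stuck-at-1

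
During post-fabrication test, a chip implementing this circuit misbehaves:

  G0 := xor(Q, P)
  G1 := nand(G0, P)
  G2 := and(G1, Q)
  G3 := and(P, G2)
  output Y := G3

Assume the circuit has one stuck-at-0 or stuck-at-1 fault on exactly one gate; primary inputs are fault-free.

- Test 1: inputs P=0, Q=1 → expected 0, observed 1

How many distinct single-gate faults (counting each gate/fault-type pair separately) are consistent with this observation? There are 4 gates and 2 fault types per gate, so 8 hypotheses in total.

1

Fault-free: G0=1, G1=1, G2=1, G3=0 → 0. Observed 1.
  G0 stuck-at-0: output 0 ✗
  G0 stuck-at-1: output 0 ✗
  G1 stuck-at-0: output 0 ✗
  G1 stuck-at-1: output 0 ✗
  G2 stuck-at-0: output 0 ✗
  G2 stuck-at-1: output 0 ✗
  G3 stuck-at-0: output 0 ✗
  G3 stuck-at-1: output 1 ✓
Consistent faults: {G3 stuck-at-1} — 1 in all.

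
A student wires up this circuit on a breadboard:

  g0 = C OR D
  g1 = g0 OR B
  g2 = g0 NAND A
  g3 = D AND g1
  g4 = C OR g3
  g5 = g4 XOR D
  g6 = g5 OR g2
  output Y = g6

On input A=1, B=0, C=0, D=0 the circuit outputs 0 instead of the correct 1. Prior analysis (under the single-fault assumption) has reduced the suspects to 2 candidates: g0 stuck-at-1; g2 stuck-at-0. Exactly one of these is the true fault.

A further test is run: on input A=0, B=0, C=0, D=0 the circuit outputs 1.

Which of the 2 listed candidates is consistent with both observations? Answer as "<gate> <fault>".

Evaluate each candidate on input A=0, B=0, C=0, D=0:
  g0 stuck-at-1: g0=1 [stuck-at-1], g1=1, g2=1, g3=0, g4=0, g5=0, g6=1 → 1 — matches
  g2 stuck-at-0: g0=0, g1=0, g2=0 [stuck-at-0], g3=0, g4=0, g5=0, g6=0 → 0 — eliminated
Only g0 stuck-at-1 reproduces the observed 1.

g0 stuck-at-1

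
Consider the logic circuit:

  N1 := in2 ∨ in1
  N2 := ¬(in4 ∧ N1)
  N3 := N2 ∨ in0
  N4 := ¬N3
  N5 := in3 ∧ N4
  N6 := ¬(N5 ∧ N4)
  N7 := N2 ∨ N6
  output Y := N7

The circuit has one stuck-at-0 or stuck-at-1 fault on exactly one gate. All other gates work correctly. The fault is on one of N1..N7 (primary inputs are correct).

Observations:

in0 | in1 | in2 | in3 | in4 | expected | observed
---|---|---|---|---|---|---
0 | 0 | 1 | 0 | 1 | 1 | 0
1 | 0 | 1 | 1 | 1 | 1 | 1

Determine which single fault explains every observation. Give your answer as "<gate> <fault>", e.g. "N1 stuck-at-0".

N5 stuck-at-1

Fault-free values for test 1 (in0=0, in1=0, in2=1, in3=0, in4=1): N1=1, N2=0, N3=0, N4=1, N5=0, N6=1, N7=1, giving Y=1. Observed 0.
Test 1: faults giving observed 0 are {N5 stuck-at-1, N6 stuck-at-0, N7 stuck-at-0}.
Test 2 (in0=1, in1=0, in2=1, in3=1, in4=1): fault-free N1=1, N2=0, N3=1, N4=0, N5=0, N6=1, N7=1 → 1; observed 1. Eliminates N6 stuck-at-0, N7 stuck-at-0.
Only N5 stuck-at-1 is consistent with every test.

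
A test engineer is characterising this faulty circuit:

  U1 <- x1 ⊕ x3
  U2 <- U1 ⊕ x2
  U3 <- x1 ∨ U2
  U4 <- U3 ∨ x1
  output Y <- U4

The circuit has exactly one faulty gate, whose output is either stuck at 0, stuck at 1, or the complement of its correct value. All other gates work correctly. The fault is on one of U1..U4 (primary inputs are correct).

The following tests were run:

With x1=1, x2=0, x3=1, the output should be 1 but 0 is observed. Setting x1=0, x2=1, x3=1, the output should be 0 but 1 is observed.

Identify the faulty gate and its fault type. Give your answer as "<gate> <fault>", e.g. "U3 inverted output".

U4 inverted output

Fault-free values for test 1 (x1=1, x2=0, x3=1): U1=0, U2=0, U3=1, U4=1, giving Y=1. Observed 0.
Test 1: faults giving observed 0 are {U4 stuck-at-0, U4 inverted output}.
Test 2 (x1=0, x2=1, x3=1): fault-free U1=1, U2=0, U3=0, U4=0 → 0; observed 1. Eliminates U4 stuck-at-0.
Only U4 inverted output is consistent with every test.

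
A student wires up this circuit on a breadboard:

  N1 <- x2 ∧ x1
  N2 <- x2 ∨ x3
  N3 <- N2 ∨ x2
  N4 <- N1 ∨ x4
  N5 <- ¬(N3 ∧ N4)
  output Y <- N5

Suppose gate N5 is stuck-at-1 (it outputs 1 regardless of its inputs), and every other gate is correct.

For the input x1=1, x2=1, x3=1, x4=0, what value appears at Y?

1

Propagate with N5 forced: N1=1, N2=1, N3=1, N4=1, N5=1 [stuck-at-1].
So Y = 1. (Without the fault it would be 0.)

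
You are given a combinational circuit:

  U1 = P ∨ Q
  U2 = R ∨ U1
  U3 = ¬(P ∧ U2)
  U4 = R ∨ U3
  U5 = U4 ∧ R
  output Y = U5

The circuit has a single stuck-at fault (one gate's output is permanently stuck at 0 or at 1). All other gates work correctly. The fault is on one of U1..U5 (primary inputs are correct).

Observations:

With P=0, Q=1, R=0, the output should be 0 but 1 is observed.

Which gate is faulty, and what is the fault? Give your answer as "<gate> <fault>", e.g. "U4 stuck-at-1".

Fault-free values for test 1 (P=0, Q=1, R=0): U1=1, U2=1, U3=1, U4=1, U5=0, giving Y=0. Observed 1.
Test 1: faults giving observed 1 are {U5 stuck-at-1}.
Only U5 stuck-at-1 is consistent with every test.

U5 stuck-at-1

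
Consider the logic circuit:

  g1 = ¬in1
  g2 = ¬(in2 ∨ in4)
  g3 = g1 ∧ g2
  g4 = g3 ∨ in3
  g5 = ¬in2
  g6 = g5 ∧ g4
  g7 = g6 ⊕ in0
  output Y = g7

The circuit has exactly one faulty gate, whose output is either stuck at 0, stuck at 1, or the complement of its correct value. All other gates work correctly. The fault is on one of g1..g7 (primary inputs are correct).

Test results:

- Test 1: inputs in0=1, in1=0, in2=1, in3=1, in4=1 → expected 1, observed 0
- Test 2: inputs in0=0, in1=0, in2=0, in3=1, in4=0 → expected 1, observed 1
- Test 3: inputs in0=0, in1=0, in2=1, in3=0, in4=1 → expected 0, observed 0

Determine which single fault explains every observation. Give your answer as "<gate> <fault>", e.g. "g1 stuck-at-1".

g5 stuck-at-1

Fault-free values for test 1 (in0=1, in1=0, in2=1, in3=1, in4=1): g1=1, g2=0, g3=0, g4=1, g5=0, g6=0, g7=1, giving Y=1. Observed 0.
Test 1: faults giving observed 0 are {g5 stuck-at-1, g5 inverted output, g6 stuck-at-1, g6 inverted output, g7 stuck-at-0, g7 inverted output}.
Test 2 (in0=0, in1=0, in2=0, in3=1, in4=0): fault-free g1=1, g2=1, g3=1, g4=1, g5=1, g6=1, g7=1 → 1; observed 1. Eliminates g5 inverted output, g6 inverted output, g7 stuck-at-0, g7 inverted output.
Test 3 (in0=0, in1=0, in2=1, in3=0, in4=1): fault-free g1=1, g2=0, g3=0, g4=0, g5=0, g6=0, g7=0 → 0; observed 0. Eliminates g6 stuck-at-1.
Only g5 stuck-at-1 is consistent with every test.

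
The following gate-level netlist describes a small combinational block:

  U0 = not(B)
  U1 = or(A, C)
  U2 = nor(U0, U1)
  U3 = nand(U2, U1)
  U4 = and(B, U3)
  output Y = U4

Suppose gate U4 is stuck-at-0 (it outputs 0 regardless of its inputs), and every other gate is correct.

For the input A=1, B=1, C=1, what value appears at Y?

Propagate with U4 forced: U0=0, U1=1, U2=0, U3=1, U4=0 [stuck-at-0].
So Y = 0. (Without the fault it would be 1.)

0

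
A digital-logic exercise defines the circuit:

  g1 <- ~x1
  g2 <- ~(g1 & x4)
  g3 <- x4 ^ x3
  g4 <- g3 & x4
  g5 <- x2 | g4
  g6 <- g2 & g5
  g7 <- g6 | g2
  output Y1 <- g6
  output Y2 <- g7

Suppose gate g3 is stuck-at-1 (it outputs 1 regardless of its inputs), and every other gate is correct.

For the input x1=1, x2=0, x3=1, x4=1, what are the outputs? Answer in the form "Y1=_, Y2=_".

Propagate with g3 forced: g1=0, g2=1, g3=1 [stuck-at-1], g4=1, g5=1, g6=1, g7=1.
So the outputs are Y1=1, Y2=1. (Without the fault they would be Y1=0, Y2=1.)

Y1=1, Y2=1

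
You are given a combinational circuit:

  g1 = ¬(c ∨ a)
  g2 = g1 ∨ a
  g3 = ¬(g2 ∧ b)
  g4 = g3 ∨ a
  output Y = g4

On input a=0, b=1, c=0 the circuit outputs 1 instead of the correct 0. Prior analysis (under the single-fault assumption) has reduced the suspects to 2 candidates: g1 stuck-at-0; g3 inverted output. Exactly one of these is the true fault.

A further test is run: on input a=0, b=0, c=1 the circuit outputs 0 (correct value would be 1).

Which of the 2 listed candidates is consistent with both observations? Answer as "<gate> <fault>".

g3 inverted output

Evaluate each candidate on input a=0, b=0, c=1:
  g1 stuck-at-0: g1=0 [stuck-at-0], g2=0, g3=1, g4=1 → 1 — eliminated
  g3 inverted output: g1=0, g2=0, g3=0 [inverted output], g4=0 → 0 — matches
Only g3 inverted output reproduces the observed 0.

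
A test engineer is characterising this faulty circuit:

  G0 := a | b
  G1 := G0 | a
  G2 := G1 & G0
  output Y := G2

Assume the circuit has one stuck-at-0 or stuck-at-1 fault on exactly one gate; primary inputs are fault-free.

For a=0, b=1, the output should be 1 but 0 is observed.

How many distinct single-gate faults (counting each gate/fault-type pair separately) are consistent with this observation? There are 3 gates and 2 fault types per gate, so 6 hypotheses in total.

3

Fault-free: G0=1, G1=1, G2=1 → 1. Observed 0.
  G0 stuck-at-0: output 0 ✓
  G0 stuck-at-1: output 1 ✗
  G1 stuck-at-0: output 0 ✓
  G1 stuck-at-1: output 1 ✗
  G2 stuck-at-0: output 0 ✓
  G2 stuck-at-1: output 1 ✗
Consistent faults: {G0 stuck-at-0, G1 stuck-at-0, G2 stuck-at-0} — 3 in all.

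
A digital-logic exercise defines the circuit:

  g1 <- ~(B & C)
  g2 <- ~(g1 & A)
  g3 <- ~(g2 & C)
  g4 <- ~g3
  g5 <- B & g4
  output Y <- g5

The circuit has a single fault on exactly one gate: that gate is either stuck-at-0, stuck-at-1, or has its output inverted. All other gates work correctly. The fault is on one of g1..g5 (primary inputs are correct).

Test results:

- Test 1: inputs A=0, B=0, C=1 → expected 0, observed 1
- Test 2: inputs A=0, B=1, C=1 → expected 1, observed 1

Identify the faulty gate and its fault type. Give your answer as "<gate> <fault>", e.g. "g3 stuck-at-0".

g5 stuck-at-1

Fault-free values for test 1 (A=0, B=0, C=1): g1=1, g2=1, g3=0, g4=1, g5=0, giving Y=0. Observed 1.
Test 1: faults giving observed 1 are {g5 stuck-at-1, g5 inverted output}.
Test 2 (A=0, B=1, C=1): fault-free g1=0, g2=1, g3=0, g4=1, g5=1 → 1; observed 1. Eliminates g5 inverted output.
Only g5 stuck-at-1 is consistent with every test.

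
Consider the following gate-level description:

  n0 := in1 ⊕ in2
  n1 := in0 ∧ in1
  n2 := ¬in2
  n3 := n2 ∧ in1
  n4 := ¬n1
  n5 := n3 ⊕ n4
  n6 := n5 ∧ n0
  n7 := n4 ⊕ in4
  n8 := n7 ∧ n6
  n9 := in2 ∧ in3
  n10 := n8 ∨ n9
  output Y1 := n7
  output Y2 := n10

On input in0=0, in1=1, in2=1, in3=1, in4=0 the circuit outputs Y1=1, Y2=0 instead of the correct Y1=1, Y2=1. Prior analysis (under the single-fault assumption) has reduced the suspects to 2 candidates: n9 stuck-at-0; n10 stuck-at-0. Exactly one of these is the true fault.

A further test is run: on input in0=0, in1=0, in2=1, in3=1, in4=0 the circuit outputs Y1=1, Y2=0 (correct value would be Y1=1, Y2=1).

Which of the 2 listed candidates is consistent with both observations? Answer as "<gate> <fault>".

Evaluate each candidate on input in0=0, in1=0, in2=1, in3=1, in4=0:
  n9 stuck-at-0: n0=1, n1=0, n2=0, n3=0, n4=1, n5=1, n6=1, n7=1, n8=1, n9=0 [stuck-at-0], n10=1 → Y1=1, Y2=1 — eliminated
  n10 stuck-at-0: n0=1, n1=0, n2=0, n3=0, n4=1, n5=1, n6=1, n7=1, n8=1, n9=1, n10=0 [stuck-at-0] → Y1=1, Y2=0 — matches
Only n10 stuck-at-0 reproduces the observed Y1=1, Y2=0.

n10 stuck-at-0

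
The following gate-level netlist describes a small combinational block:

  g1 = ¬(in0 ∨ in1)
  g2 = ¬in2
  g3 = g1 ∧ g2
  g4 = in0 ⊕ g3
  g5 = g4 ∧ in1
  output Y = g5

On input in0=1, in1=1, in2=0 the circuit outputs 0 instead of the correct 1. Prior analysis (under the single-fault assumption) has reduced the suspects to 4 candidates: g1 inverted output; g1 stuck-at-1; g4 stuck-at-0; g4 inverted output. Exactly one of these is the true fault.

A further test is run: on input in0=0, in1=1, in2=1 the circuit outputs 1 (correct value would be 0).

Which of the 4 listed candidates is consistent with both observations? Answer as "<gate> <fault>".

g4 inverted output

Evaluate each candidate on input in0=0, in1=1, in2=1:
  g1 inverted output: g1=1 [inverted output], g2=0, g3=0, g4=0, g5=0 → 0 — eliminated
  g1 stuck-at-1: g1=1 [stuck-at-1], g2=0, g3=0, g4=0, g5=0 → 0 — eliminated
  g4 stuck-at-0: g1=0, g2=0, g3=0, g4=0 [stuck-at-0], g5=0 → 0 — eliminated
  g4 inverted output: g1=0, g2=0, g3=0, g4=1 [inverted output], g5=1 → 1 — matches
Only g4 inverted output reproduces the observed 1.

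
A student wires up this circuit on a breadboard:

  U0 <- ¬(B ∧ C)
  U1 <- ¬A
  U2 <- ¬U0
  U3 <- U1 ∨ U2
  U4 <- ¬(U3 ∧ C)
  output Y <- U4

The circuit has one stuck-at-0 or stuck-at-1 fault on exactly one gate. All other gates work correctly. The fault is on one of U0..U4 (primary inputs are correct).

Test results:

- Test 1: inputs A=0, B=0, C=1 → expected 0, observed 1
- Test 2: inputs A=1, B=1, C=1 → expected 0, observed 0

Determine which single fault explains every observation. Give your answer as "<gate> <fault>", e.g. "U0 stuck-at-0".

Fault-free values for test 1 (A=0, B=0, C=1): U0=1, U1=1, U2=0, U3=1, U4=0, giving Y=0. Observed 1.
Test 1: faults giving observed 1 are {U1 stuck-at-0, U3 stuck-at-0, U4 stuck-at-1}.
Test 2 (A=1, B=1, C=1): fault-free U0=0, U1=0, U2=1, U3=1, U4=0 → 0; observed 0. Eliminates U3 stuck-at-0, U4 stuck-at-1.
Only U1 stuck-at-0 is consistent with every test.

U1 stuck-at-0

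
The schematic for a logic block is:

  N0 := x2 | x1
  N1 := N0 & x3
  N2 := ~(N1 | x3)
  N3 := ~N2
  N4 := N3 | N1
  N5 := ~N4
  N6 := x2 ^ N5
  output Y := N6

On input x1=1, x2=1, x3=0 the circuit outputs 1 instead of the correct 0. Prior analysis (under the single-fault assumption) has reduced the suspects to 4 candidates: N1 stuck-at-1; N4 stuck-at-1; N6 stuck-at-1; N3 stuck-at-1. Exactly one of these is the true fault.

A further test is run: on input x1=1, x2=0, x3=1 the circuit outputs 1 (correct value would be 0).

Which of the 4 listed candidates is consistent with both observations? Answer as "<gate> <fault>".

Evaluate each candidate on input x1=1, x2=0, x3=1:
  N1 stuck-at-1: N0=1, N1=1 [stuck-at-1], N2=0, N3=1, N4=1, N5=0, N6=0 → 0 — eliminated
  N4 stuck-at-1: N0=1, N1=1, N2=0, N3=1, N4=1 [stuck-at-1], N5=0, N6=0 → 0 — eliminated
  N6 stuck-at-1: N0=1, N1=1, N2=0, N3=1, N4=1, N5=0, N6=1 [stuck-at-1] → 1 — matches
  N3 stuck-at-1: N0=1, N1=1, N2=0, N3=1 [stuck-at-1], N4=1, N5=0, N6=0 → 0 — eliminated
Only N6 stuck-at-1 reproduces the observed 1.

N6 stuck-at-1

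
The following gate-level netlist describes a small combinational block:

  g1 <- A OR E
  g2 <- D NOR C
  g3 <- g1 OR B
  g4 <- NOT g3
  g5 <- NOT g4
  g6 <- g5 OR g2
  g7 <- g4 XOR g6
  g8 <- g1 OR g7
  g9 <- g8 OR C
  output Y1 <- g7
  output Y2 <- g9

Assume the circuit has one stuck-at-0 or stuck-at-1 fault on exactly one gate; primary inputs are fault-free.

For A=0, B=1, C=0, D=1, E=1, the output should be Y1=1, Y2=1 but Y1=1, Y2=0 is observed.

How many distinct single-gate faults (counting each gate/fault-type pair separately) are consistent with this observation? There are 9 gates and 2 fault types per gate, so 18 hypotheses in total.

Fault-free: g1=1, g2=0, g3=1, g4=0, g5=1, g6=1, g7=1, g8=1, g9=1 → Y1=1, Y2=1. Observed Y1=1, Y2=0.
  g1: none of the 2 fault types match ✗
  g2: none of the 2 fault types match ✗
  g3: none of the 2 fault types match ✗
  g4: none of the 2 fault types match ✗
  g5: none of the 2 fault types match ✗
  g6: none of the 2 fault types match ✗
  g7: none of the 2 fault types match ✗
  g8: stuck-at-0 ✓; others ✗
  g9: stuck-at-0 ✓; others ✗
Consistent faults: {g8 stuck-at-0, g9 stuck-at-0} — 2 in all.

2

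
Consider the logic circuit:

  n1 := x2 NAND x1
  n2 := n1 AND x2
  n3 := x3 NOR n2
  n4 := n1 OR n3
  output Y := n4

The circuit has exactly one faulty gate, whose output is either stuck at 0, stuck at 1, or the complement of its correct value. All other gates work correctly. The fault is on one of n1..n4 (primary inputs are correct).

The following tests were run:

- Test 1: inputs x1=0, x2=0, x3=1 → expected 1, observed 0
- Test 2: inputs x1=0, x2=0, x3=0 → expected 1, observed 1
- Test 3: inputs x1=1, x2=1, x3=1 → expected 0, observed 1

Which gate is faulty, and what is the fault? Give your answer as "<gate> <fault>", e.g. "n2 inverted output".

n1 inverted output

Fault-free values for test 1 (x1=0, x2=0, x3=1): n1=1, n2=0, n3=0, n4=1, giving Y=1. Observed 0.
Test 1: faults giving observed 0 are {n1 stuck-at-0, n1 inverted output, n4 stuck-at-0, n4 inverted output}.
Test 2 (x1=0, x2=0, x3=0): fault-free n1=1, n2=0, n3=1, n4=1 → 1; observed 1. Eliminates n4 stuck-at-0, n4 inverted output.
Test 3 (x1=1, x2=1, x3=1): fault-free n1=0, n2=0, n3=0, n4=0 → 0; observed 1. Eliminates n1 stuck-at-0.
Only n1 inverted output is consistent with every test.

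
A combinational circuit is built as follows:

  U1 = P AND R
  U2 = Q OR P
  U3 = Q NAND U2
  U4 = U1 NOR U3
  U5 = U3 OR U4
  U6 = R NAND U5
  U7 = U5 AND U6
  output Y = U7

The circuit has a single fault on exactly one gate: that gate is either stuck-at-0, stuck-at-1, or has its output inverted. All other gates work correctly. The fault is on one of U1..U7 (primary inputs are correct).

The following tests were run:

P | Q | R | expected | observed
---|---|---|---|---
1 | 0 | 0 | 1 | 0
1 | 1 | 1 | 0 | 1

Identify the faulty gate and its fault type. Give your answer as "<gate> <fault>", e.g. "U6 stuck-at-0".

U7 inverted output

Fault-free values for test 1 (P=1, Q=0, R=0): U1=0, U2=1, U3=1, U4=0, U5=1, U6=1, U7=1, giving Y=1. Observed 0.
Test 1: faults giving observed 0 are {U5 stuck-at-0, U5 inverted output, U6 stuck-at-0, U6 inverted output, U7 stuck-at-0, U7 inverted output}.
Test 2 (P=1, Q=1, R=1): fault-free U1=1, U2=1, U3=0, U4=0, U5=0, U6=1, U7=0 → 0; observed 1. Eliminates U5 stuck-at-0, U5 inverted output, U6 stuck-at-0, U6 inverted output, U7 stuck-at-0.
Only U7 inverted output is consistent with every test.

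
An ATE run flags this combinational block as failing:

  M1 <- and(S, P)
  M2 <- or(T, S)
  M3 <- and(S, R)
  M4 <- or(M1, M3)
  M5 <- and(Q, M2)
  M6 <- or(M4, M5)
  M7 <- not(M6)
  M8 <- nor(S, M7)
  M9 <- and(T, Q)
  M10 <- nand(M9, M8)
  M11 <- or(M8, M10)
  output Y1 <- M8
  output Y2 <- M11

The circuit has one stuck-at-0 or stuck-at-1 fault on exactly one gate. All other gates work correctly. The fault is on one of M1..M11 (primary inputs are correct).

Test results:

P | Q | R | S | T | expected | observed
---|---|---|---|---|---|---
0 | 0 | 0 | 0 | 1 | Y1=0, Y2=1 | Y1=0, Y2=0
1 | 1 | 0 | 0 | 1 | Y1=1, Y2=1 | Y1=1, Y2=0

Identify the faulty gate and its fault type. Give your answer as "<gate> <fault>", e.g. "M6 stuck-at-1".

Fault-free values for test 1 (P=0, Q=0, R=0, S=0, T=1): M1=0, M2=1, M3=0, M4=0, M5=0, M6=0, M7=1, M8=0, M9=0, M10=1, M11=1, giving Y1=0, Y2=1. Observed Y1=0, Y2=0.
Test 1: faults giving observed Y1=0, Y2=0 are {M10 stuck-at-0, M11 stuck-at-0}.
Test 2 (P=1, Q=1, R=0, S=0, T=1): fault-free M1=0, M2=1, M3=0, M4=0, M5=1, M6=1, M7=0, M8=1, M9=1, M10=0, M11=1 → Y1=1, Y2=1; observed Y1=1, Y2=0. Eliminates M10 stuck-at-0.
Only M11 stuck-at-0 is consistent with every test.

M11 stuck-at-0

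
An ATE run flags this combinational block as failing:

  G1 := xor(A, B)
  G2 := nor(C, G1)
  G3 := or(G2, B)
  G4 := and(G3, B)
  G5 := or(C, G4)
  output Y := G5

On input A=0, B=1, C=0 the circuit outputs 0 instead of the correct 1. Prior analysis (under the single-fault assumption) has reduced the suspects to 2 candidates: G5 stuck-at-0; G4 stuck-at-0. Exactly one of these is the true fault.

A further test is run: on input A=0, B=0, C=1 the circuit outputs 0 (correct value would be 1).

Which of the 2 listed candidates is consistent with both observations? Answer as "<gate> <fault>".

G5 stuck-at-0

Evaluate each candidate on input A=0, B=0, C=1:
  G5 stuck-at-0: G1=0, G2=0, G3=0, G4=0, G5=0 [stuck-at-0] → 0 — matches
  G4 stuck-at-0: G1=0, G2=0, G3=0, G4=0 [stuck-at-0], G5=1 → 1 — eliminated
Only G5 stuck-at-0 reproduces the observed 0.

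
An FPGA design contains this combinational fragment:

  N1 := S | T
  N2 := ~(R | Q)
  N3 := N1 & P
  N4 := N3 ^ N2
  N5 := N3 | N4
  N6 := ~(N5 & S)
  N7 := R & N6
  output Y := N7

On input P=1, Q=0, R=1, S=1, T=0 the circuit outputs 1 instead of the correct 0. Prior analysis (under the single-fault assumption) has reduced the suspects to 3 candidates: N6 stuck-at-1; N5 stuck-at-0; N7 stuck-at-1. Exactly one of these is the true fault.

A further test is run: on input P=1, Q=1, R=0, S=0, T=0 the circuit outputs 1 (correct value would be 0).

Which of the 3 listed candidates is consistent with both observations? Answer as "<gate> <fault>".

N7 stuck-at-1

Evaluate each candidate on input P=1, Q=1, R=0, S=0, T=0:
  N6 stuck-at-1: N1=0, N2=0, N3=0, N4=0, N5=0, N6=1 [stuck-at-1], N7=0 → 0 — eliminated
  N5 stuck-at-0: N1=0, N2=0, N3=0, N4=0, N5=0 [stuck-at-0], N6=1, N7=0 → 0 — eliminated
  N7 stuck-at-1: N1=0, N2=0, N3=0, N4=0, N5=0, N6=1, N7=1 [stuck-at-1] → 1 — matches
Only N7 stuck-at-1 reproduces the observed 1.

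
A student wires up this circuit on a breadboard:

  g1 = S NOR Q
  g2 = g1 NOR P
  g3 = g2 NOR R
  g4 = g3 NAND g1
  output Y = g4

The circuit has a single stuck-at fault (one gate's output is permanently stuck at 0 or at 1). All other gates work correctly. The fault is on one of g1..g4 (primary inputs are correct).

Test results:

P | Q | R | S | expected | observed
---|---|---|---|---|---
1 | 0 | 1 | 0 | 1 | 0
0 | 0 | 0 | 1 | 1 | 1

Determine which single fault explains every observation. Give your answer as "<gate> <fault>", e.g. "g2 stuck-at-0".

g3 stuck-at-1

Fault-free values for test 1 (P=1, Q=0, R=1, S=0): g1=1, g2=0, g3=0, g4=1, giving Y=1. Observed 0.
Test 1: faults giving observed 0 are {g3 stuck-at-1, g4 stuck-at-0}.
Test 2 (P=0, Q=0, R=0, S=1): fault-free g1=0, g2=1, g3=0, g4=1 → 1; observed 1. Eliminates g4 stuck-at-0.
Only g3 stuck-at-1 is consistent with every test.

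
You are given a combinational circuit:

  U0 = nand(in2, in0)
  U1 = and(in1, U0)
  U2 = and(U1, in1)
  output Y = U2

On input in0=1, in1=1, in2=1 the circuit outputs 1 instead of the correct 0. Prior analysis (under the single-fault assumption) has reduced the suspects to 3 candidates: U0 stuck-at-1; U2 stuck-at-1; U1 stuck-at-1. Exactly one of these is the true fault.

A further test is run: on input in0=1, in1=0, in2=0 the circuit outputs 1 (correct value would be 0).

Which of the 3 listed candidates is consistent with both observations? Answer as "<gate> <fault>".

Evaluate each candidate on input in0=1, in1=0, in2=0:
  U0 stuck-at-1: U0=1 [stuck-at-1], U1=0, U2=0 → 0 — eliminated
  U2 stuck-at-1: U0=1, U1=0, U2=1 [stuck-at-1] → 1 — matches
  U1 stuck-at-1: U0=1, U1=1 [stuck-at-1], U2=0 → 0 — eliminated
Only U2 stuck-at-1 reproduces the observed 1.

U2 stuck-at-1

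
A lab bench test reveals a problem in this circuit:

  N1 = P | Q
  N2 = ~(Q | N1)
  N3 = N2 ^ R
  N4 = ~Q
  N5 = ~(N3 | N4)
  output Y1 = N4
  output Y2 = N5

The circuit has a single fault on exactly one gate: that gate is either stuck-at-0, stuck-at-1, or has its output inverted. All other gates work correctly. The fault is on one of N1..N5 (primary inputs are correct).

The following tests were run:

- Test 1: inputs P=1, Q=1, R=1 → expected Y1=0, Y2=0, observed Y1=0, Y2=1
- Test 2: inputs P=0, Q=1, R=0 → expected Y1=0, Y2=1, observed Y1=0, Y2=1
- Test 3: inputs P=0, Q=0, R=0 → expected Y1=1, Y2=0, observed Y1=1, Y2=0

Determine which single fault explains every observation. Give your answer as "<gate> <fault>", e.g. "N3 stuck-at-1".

N3 stuck-at-0

Fault-free values for test 1 (P=1, Q=1, R=1): N1=1, N2=0, N3=1, N4=0, N5=0, giving Y1=0, Y2=0. Observed Y1=0, Y2=1.
Test 1: faults giving observed Y1=0, Y2=1 are {N2 stuck-at-1, N2 inverted output, N3 stuck-at-0, N3 inverted output, N5 stuck-at-1, N5 inverted output}.
Test 2 (P=0, Q=1, R=0): fault-free N1=1, N2=0, N3=0, N4=0, N5=1 → Y1=0, Y2=1; observed Y1=0, Y2=1. Eliminates N2 stuck-at-1, N2 inverted output, N3 inverted output, N5 inverted output.
Test 3 (P=0, Q=0, R=0): fault-free N1=0, N2=1, N3=1, N4=1, N5=0 → Y1=1, Y2=0; observed Y1=1, Y2=0. Eliminates N5 stuck-at-1.
Only N3 stuck-at-0 is consistent with every test.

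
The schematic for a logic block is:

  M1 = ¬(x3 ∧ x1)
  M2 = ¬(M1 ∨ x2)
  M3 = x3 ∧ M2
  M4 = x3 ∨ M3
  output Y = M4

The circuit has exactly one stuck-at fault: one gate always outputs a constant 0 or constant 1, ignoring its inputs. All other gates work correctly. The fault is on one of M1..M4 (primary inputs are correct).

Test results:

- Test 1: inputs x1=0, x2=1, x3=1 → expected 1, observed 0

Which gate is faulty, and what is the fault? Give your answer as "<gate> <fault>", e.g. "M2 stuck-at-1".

Fault-free values for test 1 (x1=0, x2=1, x3=1): M1=1, M2=0, M3=0, M4=1, giving Y=1. Observed 0.
Test 1: faults giving observed 0 are {M4 stuck-at-0}.
Only M4 stuck-at-0 is consistent with every test.

M4 stuck-at-0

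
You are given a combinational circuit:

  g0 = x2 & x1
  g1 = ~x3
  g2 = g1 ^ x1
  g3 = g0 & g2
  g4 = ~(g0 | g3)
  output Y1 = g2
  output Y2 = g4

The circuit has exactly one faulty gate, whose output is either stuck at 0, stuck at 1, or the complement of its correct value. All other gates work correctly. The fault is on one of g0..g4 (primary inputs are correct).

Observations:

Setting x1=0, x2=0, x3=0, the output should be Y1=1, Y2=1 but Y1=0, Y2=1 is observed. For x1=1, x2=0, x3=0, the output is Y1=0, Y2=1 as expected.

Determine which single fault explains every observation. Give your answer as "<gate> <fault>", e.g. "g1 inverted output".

Fault-free values for test 1 (x1=0, x2=0, x3=0): g0=0, g1=1, g2=1, g3=0, g4=1, giving Y1=1, Y2=1. Observed Y1=0, Y2=1.
Test 1: faults giving observed Y1=0, Y2=1 are {g1 stuck-at-0, g1 inverted output, g2 stuck-at-0, g2 inverted output}.
Test 2 (x1=1, x2=0, x3=0): fault-free g0=0, g1=1, g2=0, g3=0, g4=1 → Y1=0, Y2=1; observed Y1=0, Y2=1. Eliminates g1 stuck-at-0, g1 inverted output, g2 inverted output.
Only g2 stuck-at-0 is consistent with every test.

g2 stuck-at-0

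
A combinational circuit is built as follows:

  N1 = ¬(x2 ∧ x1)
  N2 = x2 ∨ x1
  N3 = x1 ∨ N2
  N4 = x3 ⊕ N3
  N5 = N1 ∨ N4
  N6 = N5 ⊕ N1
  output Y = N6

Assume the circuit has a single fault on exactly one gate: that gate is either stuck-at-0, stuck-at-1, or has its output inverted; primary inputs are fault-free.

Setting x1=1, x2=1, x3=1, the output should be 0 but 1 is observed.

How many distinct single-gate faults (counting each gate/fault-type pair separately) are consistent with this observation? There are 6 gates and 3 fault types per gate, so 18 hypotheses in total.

8

Fault-free: N1=0, N2=1, N3=1, N4=0, N5=0, N6=0 → 0. Observed 1.
  N1: none of the 3 fault types match ✗
  N2: none of the 3 fault types match ✗
  N3: stuck-at-0, inverted output ✓; others ✗
  N4: stuck-at-1, inverted output ✓; others ✗
  N5: stuck-at-1, inverted output ✓; others ✗
  N6: stuck-at-1, inverted output ✓; others ✗
Consistent faults: {N3 stuck-at-0, N3 inverted output, N4 stuck-at-1, N4 inverted output, N5 stuck-at-1, N5 inverted output, N6 stuck-at-1, N6 inverted output} — 8 in all.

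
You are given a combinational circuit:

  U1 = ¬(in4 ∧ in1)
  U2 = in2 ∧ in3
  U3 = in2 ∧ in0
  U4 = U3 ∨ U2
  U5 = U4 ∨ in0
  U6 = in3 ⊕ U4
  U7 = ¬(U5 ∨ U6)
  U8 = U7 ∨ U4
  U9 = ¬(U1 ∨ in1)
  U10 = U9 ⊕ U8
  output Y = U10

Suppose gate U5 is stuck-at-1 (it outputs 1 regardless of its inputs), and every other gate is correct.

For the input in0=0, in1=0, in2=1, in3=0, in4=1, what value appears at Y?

0

Propagate with U5 forced: U1=1, U2=0, U3=0, U4=0, U5=1 [stuck-at-1], U6=0, U7=0, U8=0, U9=0, U10=0.
So Y = 0. (Without the fault it would be 1.)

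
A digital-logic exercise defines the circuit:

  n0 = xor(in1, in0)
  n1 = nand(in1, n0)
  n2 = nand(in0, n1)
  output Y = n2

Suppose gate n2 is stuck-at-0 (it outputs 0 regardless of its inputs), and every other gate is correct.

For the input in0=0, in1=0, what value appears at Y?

0

Propagate with n2 forced: n0=0, n1=1, n2=0 [stuck-at-0].
So Y = 0. (Without the fault it would be 1.)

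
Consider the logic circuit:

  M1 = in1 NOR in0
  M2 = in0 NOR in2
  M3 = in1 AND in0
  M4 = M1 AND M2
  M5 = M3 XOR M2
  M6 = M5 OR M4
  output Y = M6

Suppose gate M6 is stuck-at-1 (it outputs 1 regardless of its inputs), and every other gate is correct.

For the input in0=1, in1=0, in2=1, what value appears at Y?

1

Propagate with M6 forced: M1=0, M2=0, M3=0, M4=0, M5=0, M6=1 [stuck-at-1].
So Y = 1. (Without the fault it would be 0.)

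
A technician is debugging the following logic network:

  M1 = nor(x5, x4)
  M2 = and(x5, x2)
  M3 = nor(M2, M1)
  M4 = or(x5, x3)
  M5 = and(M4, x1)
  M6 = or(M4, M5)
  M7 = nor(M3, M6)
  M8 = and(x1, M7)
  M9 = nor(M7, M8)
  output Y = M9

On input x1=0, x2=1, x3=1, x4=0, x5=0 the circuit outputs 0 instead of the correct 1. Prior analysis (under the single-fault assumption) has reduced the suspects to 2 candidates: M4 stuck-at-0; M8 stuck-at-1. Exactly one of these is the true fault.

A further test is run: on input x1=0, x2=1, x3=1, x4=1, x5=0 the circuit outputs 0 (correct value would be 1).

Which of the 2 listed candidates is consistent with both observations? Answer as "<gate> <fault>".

M8 stuck-at-1

Evaluate each candidate on input x1=0, x2=1, x3=1, x4=1, x5=0:
  M4 stuck-at-0: M1=0, M2=0, M3=1, M4=0 [stuck-at-0], M5=0, M6=0, M7=0, M8=0, M9=1 → 1 — eliminated
  M8 stuck-at-1: M1=0, M2=0, M3=1, M4=1, M5=0, M6=1, M7=0, M8=1 [stuck-at-1], M9=0 → 0 — matches
Only M8 stuck-at-1 reproduces the observed 0.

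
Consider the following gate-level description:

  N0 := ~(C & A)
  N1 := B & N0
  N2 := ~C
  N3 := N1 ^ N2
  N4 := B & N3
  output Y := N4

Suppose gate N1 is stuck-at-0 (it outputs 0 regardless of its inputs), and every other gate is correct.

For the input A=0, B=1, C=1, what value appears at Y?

Propagate with N1 forced: N0=1, N1=0 [stuck-at-0], N2=0, N3=0, N4=0.
So Y = 0. (Without the fault it would be 1.)

0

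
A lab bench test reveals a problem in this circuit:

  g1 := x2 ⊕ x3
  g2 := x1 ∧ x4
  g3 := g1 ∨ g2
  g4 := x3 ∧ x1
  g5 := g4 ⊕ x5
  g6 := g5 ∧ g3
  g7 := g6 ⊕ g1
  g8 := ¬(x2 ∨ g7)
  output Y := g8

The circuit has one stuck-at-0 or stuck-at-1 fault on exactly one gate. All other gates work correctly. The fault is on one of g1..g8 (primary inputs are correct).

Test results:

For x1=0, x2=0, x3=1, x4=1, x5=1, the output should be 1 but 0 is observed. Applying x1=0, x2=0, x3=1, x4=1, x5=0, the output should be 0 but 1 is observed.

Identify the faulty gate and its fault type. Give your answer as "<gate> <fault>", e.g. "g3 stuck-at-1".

Fault-free values for test 1 (x1=0, x2=0, x3=1, x4=1, x5=1): g1=1, g2=0, g3=1, g4=0, g5=1, g6=1, g7=0, g8=1, giving Y=1. Observed 0.
Test 1: faults giving observed 0 are {g3 stuck-at-0, g4 stuck-at-1, g5 stuck-at-0, g6 stuck-at-0, g7 stuck-at-1, g8 stuck-at-0}.
Test 2 (x1=0, x2=0, x3=1, x4=1, x5=0): fault-free g1=1, g2=0, g3=1, g4=0, g5=0, g6=0, g7=1, g8=0 → 0; observed 1. Eliminates g3 stuck-at-0, g5 stuck-at-0, g6 stuck-at-0, g7 stuck-at-1, g8 stuck-at-0.
Only g4 stuck-at-1 is consistent with every test.

g4 stuck-at-1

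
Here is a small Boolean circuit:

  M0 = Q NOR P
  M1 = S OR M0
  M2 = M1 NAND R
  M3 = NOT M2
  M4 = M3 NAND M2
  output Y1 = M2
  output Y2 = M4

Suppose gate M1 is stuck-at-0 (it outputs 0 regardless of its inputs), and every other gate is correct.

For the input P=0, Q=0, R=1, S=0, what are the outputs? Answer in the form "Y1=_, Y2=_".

Propagate with M1 forced: M0=1, M1=0 [stuck-at-0], M2=1, M3=0, M4=1.
So the outputs are Y1=1, Y2=1. (Without the fault they would be Y1=0, Y2=1.)

Y1=1, Y2=1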